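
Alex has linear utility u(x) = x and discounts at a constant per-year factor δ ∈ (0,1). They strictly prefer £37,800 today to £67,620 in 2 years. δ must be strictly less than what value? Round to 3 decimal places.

Under u(x) = x this choice says 37800 > δ^2·67620.
Hence δ^2 < 37800/67620 = 0.55901, and x ↦ x^(1/2) is increasing on (0,∞).
δ < (37800/67620)^(1/2) ≈ 0.748.

δ < 0.748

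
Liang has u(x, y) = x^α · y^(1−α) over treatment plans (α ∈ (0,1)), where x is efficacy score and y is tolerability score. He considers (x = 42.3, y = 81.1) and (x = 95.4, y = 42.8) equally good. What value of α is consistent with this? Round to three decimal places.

α ≈ 0.440

The Cobb–Douglas utilities coincide, so 42.3^α·81.1^(1−α) = 95.4^α·42.8^(1−α).
Taking logs: α·ln 42.3 + (1−α)·ln 81.1 = α·ln 95.4 + (1−α)·ln 42.8, i.e. α·-0.813291 = (1−α)·-0.639145.
Thus α·(-1.452436) = -0.639145, so α = -0.639145/-1.452436 ≈ 0.440.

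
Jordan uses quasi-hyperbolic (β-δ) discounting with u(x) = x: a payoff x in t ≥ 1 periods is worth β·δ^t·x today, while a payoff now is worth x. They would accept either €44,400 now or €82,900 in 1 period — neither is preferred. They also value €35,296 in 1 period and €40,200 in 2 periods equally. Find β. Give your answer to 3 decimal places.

β ≈ 0.610

The second indifference involves only future payoffs, so β cancels: β·δ^1·35296 = β·δ^2·40200, giving δ = 35296/40200 = 0.87801.
Now use the now-vs-future pair: 44400 = β·δ·82900 gives β = 44400/(0.87801·82900) ≈ 0.610.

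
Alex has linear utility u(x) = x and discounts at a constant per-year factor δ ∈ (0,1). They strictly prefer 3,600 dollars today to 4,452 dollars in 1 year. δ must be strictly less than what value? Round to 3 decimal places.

Under u(x) = x this choice says 3600 > δ·4452.
So δ < 3600/4452 = 0.80863.

δ < 0.809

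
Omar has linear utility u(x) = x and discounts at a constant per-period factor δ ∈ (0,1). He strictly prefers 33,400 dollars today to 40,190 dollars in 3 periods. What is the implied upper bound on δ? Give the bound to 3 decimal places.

δ < 0.940

Under u(x) = x this choice says 33400 > δ^3·40190.
So δ^3 < 33400/40190 = 0.83105; taking the cube root of both positive sides preserves the inequality.
δ < 0.83105^(1/3) = 0.940.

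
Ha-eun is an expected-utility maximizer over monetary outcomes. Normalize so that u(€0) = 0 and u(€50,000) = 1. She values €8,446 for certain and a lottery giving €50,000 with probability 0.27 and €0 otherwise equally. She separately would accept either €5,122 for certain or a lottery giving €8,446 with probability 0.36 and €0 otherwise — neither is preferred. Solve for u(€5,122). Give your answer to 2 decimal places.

First, u(€8,446) = 0.27·u(€50,000) + 0.73·u(€0) = 0.27.
Chaining: u(€5,122) = 0.36·0.27 + 0.64·0.00 = 0.0972.

0.10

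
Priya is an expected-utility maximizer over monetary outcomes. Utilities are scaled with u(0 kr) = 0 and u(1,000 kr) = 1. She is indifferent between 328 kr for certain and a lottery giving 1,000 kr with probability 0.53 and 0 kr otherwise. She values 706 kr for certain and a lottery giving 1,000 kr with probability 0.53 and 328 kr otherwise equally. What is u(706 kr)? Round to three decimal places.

From the first indifference, u(328 kr) = 0.53·u(1,000 kr) + 0.47·u(0 kr) = 0.53·1 + 0.47·0 = 0.53.
Chaining: u(706 kr) = 0.53·1.00 + 0.47·0.53 = 0.7791.

0.779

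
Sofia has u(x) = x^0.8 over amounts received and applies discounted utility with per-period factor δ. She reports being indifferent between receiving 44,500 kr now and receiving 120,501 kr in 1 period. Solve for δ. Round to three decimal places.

Equating discounted utilities: u(44500) = δ·u(120501) ⇒ δ = u(44500)/u(120501).
With u(x) = x^0.8: δ = 44500^0.8/120501^0.8 = (44500/120501)^0.8 = 0.45071.

δ ≈ 0.451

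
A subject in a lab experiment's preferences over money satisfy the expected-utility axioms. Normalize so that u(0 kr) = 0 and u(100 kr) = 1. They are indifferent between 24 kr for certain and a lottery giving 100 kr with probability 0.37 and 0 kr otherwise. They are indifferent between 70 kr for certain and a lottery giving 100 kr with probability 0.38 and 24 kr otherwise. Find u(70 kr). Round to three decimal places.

0.609

First, u(24 kr) = 0.37·u(100 kr) + 0.63·u(0 kr) = 0.37.
The second indifference gives u(70 kr) = 0.38·u(100 kr) + 0.62·u(24 kr) = 0.38·1.00 + 0.62·0.37 = 0.6094.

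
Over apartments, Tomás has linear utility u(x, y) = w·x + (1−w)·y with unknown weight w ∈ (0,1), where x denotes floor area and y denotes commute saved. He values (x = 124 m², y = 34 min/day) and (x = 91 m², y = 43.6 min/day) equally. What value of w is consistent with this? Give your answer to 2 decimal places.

u(124,34) = u(91,43.6) means w·124 + (1−w)·34 = w·91 + (1−w)·43.6.
w·(124−91) = (1−w)·(43.6−34), i.e. w·33 = (1−w)·9.6.
Hence w = 9.6/(33+9.6) = 9.6/42.6 = 0.23.

w = 0.23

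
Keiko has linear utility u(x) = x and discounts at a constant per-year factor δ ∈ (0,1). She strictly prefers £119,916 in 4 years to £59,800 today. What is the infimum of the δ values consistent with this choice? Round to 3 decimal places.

δ > 0.840

The preference means 59800 < δ^4·119916.
Dividing by 119916: δ^4 > 0.49868. Both sides are positive, so the 4th root keeps the direction.
δ > 0.49868^(1/4) = 0.840.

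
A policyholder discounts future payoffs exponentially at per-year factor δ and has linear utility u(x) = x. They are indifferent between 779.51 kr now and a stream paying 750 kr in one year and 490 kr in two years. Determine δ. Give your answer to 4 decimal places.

The stream is worth 750δ + 490δ² today, so 750δ + 490δ² = 779.51.
So 490δ² + 750δ − 779.51 = 0.
δ = (−750 + √(750² + 4·490·779.51)) / (2·490) = (−750 + √2090339.60) / 980 ≈ 0.7100.

δ ≈ 0.7100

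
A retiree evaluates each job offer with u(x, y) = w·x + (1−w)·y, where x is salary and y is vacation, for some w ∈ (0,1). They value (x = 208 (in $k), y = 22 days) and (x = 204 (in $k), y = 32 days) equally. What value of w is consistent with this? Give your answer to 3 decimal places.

w = 0.714

Equating utilities: w·208 + (1−w)·22 = w·204 + (1−w)·32.
Collecting terms: w·4 = (1−w)·10.
The marginal rate of substitution is 10/4, so w = 10/(4+10) = 0.714.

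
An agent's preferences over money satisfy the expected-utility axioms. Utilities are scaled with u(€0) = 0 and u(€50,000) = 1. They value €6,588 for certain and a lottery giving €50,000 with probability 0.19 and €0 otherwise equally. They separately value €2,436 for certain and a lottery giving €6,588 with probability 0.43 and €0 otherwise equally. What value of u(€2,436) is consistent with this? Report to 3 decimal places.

0.082

First, u(€6,588) = 0.19·u(€50,000) + 0.81·u(€0) = 0.19.
Chaining: u(€2,436) = 0.43·0.19 + 0.57·0.00 = 0.0817.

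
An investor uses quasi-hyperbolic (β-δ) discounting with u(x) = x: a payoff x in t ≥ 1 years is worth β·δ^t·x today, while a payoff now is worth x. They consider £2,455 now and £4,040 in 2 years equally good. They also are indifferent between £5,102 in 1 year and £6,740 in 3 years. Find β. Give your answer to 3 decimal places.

β ≈ 0.803

Both payoffs in the second observation are in the future, so β drops out: δ^1·5102 = δ^3·6740 ⇒ δ^2 = 5102/6740 = 0.75697, so δ = 0.87004.
The first indifference: 2455 = β·δ^2·4040, so β = 2455/(δ^2·4040) = 2455/(0.75697·4040) ≈ 0.803.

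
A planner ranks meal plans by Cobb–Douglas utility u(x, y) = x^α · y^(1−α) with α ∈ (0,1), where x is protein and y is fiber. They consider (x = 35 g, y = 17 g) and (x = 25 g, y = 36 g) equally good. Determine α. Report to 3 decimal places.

α ≈ 0.690

The Cobb–Douglas utilities coincide, so 35^α·17^(1−α) = 25^α·36^(1−α).
Rearrange to (35/25)^α = (36/17)^(1−α) and take logs: α·0.336472 = (1−α)·0.750306.
Thus α·(1.086778) = 0.750306, so α = 0.750306/1.086778 ≈ 0.690.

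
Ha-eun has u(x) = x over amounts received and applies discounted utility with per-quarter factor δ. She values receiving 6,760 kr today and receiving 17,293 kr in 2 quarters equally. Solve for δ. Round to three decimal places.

Indifference means u(6760) = δ^2 · u(17293), so δ^2 = u(6760)/u(17293).
With u(x) = x: δ^2 = 6760/17293 = 0.39091.
Hence δ = (0.39091)^(1/2) = 0.62523.

δ ≈ 0.625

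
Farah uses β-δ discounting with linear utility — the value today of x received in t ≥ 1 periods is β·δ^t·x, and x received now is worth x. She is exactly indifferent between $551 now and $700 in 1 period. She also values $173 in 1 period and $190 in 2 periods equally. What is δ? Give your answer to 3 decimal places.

δ ≈ 0.911

The second indifference involves only future payoffs, so β cancels: β·δ^1·173 = β·δ^2·190, giving δ = 173/190 = 0.91053.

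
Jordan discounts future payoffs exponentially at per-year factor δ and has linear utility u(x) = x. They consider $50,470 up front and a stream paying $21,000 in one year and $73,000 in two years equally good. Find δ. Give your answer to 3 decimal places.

Present value of the stream is 21000·δ + 73000·δ². Indifference gives 21000δ + 73000δ² = 50470.
Rearranged: 73000δ² + 21000δ − 50470 = 0.
δ = (−21000 + √(21000² + 4·73000·50470)) / (2·73000) = (−21000 + √15178240000.00) / 146000 ≈ 0.700.

δ ≈ 0.700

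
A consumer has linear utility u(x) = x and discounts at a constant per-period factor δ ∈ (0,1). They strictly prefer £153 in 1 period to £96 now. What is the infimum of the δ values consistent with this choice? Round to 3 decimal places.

δ > 0.627

Under u(x) = x this choice says 96 < δ·153.
Dividing through by 153 gives δ > 0.62745.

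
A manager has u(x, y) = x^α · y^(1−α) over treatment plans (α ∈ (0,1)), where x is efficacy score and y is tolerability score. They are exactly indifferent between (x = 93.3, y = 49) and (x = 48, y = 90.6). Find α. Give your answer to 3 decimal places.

Set the two utilities equal: 93.3^α·49^(1−α) = 48^α·90.6^(1−α).
(93.3/48)^α = (90.6/49)^(1−α); take logs: α·ln(93.3/48) = (1−α)·ln(90.6/49), i.e. α·0.664619 = (1−α)·0.614634.
With A = 0.664619 and B = 0.614634: α·A = (1−α)·B, so α = B/(A+B) = 0.614634/1.279253 ≈ 0.480.

α ≈ 0.480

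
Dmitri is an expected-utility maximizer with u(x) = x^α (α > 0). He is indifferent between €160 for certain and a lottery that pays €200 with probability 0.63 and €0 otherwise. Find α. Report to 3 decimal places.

α ≈ 2.071

EU(lottery) = 0.63·200^α + 0.37·0 = 0.63·200^α.
Equating: 160^α = 0.63·200^α, i.e. 0.8000^α = 0.63.
Take logs: α = ln 0.63 / ln(160/200) ≈ 2.07058.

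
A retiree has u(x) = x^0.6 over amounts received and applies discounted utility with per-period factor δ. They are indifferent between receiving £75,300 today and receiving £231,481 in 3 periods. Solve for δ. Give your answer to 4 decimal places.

Equating discounted utilities: u(75300) = δ^3·u(231481) ⇒ δ^3 = u(75300)/u(231481).
Since u(x) = x^0.6, δ^3 = (75300/231481)^0.6 = 0.32530^0.6 = 0.50976.
Hence δ = (0.50976)^(1/3) = 0.798833.

δ ≈ 0.7988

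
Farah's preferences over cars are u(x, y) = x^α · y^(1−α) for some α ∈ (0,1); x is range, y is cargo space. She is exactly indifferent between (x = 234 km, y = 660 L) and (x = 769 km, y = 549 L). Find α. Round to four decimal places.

Indifference: 234^α · 660^(1−α) = 769^α · 549^(1−α).
Taking logs: α·ln 234 + (1−α)·ln 660 = α·ln 769 + (1−α)·ln 549, i.e. α·-1.1897699 = (1−α)·-0.1841414.
Thus α·(-1.3739113) = -0.1841414, so α = -0.1841414/-1.3739113 ≈ 0.1340.

α ≈ 0.1340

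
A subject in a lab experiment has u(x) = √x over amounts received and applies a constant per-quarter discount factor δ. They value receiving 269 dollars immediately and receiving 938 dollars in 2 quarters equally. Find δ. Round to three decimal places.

Equating discounted utilities: u(269) = δ^2·u(938) ⇒ δ^2 = u(269)/u(938).
With u(x) = √x: δ^2 = √269/√938 = √(269/938) = 0.53552.
So δ = 0.53552^(1/2) ≈ 0.732.

δ ≈ 0.732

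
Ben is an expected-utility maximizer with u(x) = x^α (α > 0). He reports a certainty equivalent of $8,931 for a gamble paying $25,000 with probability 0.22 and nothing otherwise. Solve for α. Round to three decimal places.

EU(lottery) = 0.22·25000^α + 0.78·0 = 0.22·25000^α.
Indifference: 8931^α = 0.22·25000^α, so (8931/25000)^α = 0.22.
Take logs: α = ln 0.22 / ln(8931/25000) ≈ 1.47096.

α ≈ 1.471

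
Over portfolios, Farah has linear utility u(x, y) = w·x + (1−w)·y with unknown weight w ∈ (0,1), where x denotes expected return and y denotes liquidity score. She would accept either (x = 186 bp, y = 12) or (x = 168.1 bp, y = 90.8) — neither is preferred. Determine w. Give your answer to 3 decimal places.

Equating utilities: w·186 + (1−w)·12 = w·168.1 + (1−w)·90.8.
Collecting terms: w·17.9 = (1−w)·78.8.
The marginal rate of substitution is 78.8/17.9, so w = 78.8/(17.9+78.8) = 0.815.

w = 0.815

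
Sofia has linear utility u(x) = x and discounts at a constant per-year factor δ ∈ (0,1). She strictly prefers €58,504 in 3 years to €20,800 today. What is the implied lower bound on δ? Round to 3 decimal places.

δ > 0.708

Comparing present values: 20800 < δ^3·58504.
So δ^3 > 20800/58504 = 0.35553; taking the cube root of both positive sides preserves the inequality.
δ > (20800/58504)^(1/3) ≈ 0.708.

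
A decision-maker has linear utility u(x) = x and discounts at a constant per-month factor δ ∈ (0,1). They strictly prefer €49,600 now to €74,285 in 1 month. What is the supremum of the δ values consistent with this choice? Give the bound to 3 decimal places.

The preference means 49600 > δ·74285.
Dividing through by 74285 gives δ < 0.66770.

δ < 0.668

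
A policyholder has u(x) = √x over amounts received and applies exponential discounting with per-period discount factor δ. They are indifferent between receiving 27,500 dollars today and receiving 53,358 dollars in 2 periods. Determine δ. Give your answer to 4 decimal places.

δ ≈ 0.8473

The payoff in 2 periods is discounted by δ^2, so u(27500) = δ^2·u(53358) and δ^2 = u(27500)/u(53358).
With u(x) = √x: δ^2 = √27500/√53358 = √(27500/53358) = 0.71790.
Taking the square root: δ = 0.71790^(1/2) ≈ 0.8473.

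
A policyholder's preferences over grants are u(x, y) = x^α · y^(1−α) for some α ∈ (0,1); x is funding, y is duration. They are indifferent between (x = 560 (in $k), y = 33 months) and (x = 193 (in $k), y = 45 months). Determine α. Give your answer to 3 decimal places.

Indifference: 560^α · 33^(1−α) = 193^α · 45^(1−α).
Rearrange to (560/193)^α = (45/33)^(1−α) and take logs: α·1.065247 = (1−α)·0.310155.
So α/(1−α) = (0.310155)/(1.065247) = 0.291158, and α = 0.291158/1.291158 ≈ 0.226.

α ≈ 0.226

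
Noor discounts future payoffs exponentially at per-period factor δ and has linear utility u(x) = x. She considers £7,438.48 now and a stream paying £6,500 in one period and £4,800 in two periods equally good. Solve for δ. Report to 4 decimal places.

δ ≈ 0.7400

The stream is worth 6500δ + 4800δ² today, so 6500δ + 4800δ² = 7438.48.
Rearranged: 4800δ² + 6500δ − 7438.48 = 0.
The positive root is δ = [−6500 + √(6500² + 4·4800·7438.48)] / (2·4800) = (−6500 + 13604.000)/9600 ≈ 0.7400.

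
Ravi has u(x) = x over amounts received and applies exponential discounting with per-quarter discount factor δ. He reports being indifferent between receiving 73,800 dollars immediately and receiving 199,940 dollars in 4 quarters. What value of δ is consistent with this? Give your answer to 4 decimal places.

The payoff in 4 quarters is discounted by δ^4, so u(73800) = δ^4·u(199940) and δ^4 = u(73800)/u(199940).
With u(x) = x: δ^4 = 73800/199940 = 0.36911.
So δ = 0.36911^(1/4) ≈ 0.7795.

δ ≈ 0.7795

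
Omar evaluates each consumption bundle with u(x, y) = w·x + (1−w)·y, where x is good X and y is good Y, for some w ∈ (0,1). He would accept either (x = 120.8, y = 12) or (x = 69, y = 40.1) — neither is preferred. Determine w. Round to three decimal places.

Equating utilities: w·120.8 + (1−w)·12 = w·69 + (1−w)·40.1.
Rearranging, 51.8·w − 28.1·(1−w) = 0.
Hence w = 28.1/(51.8+28.1) = 28.1/79.9 = 0.352.

w = 0.352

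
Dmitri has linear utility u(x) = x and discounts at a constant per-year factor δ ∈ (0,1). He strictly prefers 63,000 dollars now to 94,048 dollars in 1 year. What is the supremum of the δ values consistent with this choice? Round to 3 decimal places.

δ < 0.670

Comparing present values: 63000 > δ·94048.
Dividing through by 94048 gives δ < 0.66987.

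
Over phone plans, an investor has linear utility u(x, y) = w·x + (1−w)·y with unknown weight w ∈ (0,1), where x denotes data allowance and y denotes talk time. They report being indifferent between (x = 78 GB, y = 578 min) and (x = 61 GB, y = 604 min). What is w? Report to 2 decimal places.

w = 0.60

u(78,578) = u(61,604) means w·78 + (1−w)·578 = w·61 + (1−w)·604.
Rearranging, 17·w − 26·(1−w) = 0.
Hence w = 26/(17+26) = 26/43 = 0.60.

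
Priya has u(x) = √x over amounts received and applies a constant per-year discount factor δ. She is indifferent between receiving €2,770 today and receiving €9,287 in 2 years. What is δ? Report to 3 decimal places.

δ ≈ 0.739

The payoff in 2 years is discounted by δ^2, so u(2770) = δ^2·u(9287) and δ^2 = u(2770)/u(9287).
Since u(x) = √x, δ^2 = √(2770/9287) = 0.54614.
So δ = 0.54614^(1/2) ≈ 0.739.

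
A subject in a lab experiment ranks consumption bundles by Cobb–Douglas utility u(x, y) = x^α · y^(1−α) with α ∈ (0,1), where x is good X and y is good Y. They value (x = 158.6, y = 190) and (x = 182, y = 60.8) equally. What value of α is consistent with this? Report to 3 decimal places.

Indifference: 158.6^α · 190^(1−α) = 182^α · 60.8^(1−α).
Taking logs: α·ln 158.6 + (1−α)·ln 190 = α·ln 182 + (1−α)·ln 60.8, i.e. α·-0.137621 = (1−α)·-1.139434.
Thus α·(-1.277055) = -1.139434, so α = -1.139434/-1.277055 ≈ 0.892.

α ≈ 0.892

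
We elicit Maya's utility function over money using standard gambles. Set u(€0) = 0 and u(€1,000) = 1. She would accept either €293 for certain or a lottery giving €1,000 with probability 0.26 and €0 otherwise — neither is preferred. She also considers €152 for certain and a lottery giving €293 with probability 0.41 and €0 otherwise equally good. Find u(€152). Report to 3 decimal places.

First, u(€293) = 0.26·u(€1,000) + 0.74·u(€0) = 0.26.
Chaining: u(€152) = 0.41·0.26 + 0.59·0.00 = 0.1066.

0.107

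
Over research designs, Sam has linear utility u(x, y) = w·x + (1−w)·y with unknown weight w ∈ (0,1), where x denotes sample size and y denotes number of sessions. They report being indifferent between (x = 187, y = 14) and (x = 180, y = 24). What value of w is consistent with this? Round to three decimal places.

u(187,14) = u(180,24) means w·187 + (1−w)·14 = w·180 + (1−w)·24.
w·(187−180) = (1−w)·(24−14), i.e. w·7 = (1−w)·10.
The marginal rate of substitution is 10/7, so w = 10/(7+10) = 0.588.

w = 0.588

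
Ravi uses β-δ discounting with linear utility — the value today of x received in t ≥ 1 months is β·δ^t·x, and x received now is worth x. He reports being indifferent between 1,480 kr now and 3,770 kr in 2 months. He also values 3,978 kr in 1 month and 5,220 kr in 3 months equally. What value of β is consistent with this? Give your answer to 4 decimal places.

β ≈ 0.5151

Both payoffs in the second observation are in the future, so β drops out: δ^1·3978 = δ^3·5220 ⇒ δ^2 = 3978/5220 = 0.76207, so δ = 0.87297.
Now use the now-vs-future pair: 1480 = β·δ^2·3770 gives β = 1480/(0.76207·3770) ≈ 0.5151.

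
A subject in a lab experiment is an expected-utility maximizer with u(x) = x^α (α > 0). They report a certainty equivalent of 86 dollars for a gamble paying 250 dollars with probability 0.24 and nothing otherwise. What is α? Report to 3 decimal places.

EU(lottery) = 0.24·250^α + 0.76·0 = 0.24·250^α.
Indifference: 86^α = 0.24·250^α, so (86/250)^α = 0.24.
Take logs: α = ln 0.24 / ln(86/250) ≈ 1.33736.

α ≈ 1.337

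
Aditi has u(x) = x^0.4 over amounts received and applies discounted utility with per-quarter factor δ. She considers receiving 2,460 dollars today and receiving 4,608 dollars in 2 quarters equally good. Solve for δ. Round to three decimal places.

Indifference means u(2460) = δ^2 · u(4608), so δ^2 = u(2460)/u(4608).
Since u(x) = x^0.4, δ^2 = (2460/4608)^0.4 = 0.53385^0.4 = 0.77798.
So δ = 0.77798^(1/2) ≈ 0.882.

δ ≈ 0.882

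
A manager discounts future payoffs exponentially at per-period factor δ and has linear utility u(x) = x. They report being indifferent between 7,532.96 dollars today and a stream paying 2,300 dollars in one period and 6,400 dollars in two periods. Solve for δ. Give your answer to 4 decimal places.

δ ≈ 0.9200

Present value of the stream is 2300·δ + 6400·δ². Indifference gives 2300δ + 6400δ² = 7532.96.
That is, 6400δ² + 2300δ − 7532.96 = 0, a quadratic in δ.
By the quadratic formula (taking the positive root), δ = (−2300 + √198133776.00) / 12800 ≈ 0.9200.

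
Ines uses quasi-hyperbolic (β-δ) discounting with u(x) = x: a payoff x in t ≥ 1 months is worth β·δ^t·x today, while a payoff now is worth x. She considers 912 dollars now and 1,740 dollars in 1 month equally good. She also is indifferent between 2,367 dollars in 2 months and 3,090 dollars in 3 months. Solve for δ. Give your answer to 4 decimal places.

From the later pair, β·δ^2·2367 = β·δ^3·3090; dividing through, δ = 2367/3090 = 0.76602.

δ ≈ 0.7660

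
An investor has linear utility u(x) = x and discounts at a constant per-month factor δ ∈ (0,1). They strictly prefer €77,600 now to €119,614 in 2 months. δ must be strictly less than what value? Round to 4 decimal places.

δ < 0.8055

The preference means 77600 > δ^2·119614.
Hence δ^2 < 77600/119614 = 0.64875, and x ↦ x^(1/2) is increasing on (0,∞).
δ < 0.64875^(1/2) = 0.8055.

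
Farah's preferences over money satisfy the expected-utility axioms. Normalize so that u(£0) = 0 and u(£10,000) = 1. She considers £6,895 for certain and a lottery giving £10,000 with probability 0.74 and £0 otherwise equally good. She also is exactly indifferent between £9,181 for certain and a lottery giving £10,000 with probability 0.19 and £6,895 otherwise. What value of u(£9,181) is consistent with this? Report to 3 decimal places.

The first gamble pins u(£6,895): it must equal 0.74·1 + 0.26·0 = 0.74.
Chaining: u(£9,181) = 0.19·1.00 + 0.81·0.74 = 0.7894.

0.789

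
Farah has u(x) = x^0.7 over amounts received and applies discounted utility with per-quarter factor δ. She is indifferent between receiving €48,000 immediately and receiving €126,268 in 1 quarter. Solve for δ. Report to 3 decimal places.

Indifference means u(48000) = δ · u(126268), so δ = u(48000)/u(126268).
Since u(x) = x^0.7, δ = (48000/126268)^0.7 = 0.38014^0.7 = 0.50812.

δ ≈ 0.508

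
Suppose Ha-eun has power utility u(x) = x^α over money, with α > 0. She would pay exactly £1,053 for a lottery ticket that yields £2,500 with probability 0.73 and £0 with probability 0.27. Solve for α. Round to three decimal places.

The lottery's expected utility is 0.73·u(2500) + 0.27·u(0) = 0.73·2500^α (since u(0) = 0 for α > 0).
Setting u(1053) equal to that: 1053^α = 0.73·2500^α ⇒ (1053/2500)^α = 0.73.
Take logs: α = ln 0.73 / ln(1053/2500) ≈ 0.36398.

α ≈ 0.364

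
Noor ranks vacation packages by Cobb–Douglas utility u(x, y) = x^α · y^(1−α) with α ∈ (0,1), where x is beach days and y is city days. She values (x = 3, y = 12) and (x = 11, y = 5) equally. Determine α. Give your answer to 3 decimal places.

α ≈ 0.403

Set the two utilities equal: 3^α·12^(1−α) = 11^α·5^(1−α).
(3/11)^α = (5/12)^(1−α); take logs: α·ln(3/11) = (1−α)·ln(5/12), i.e. α·-1.299283 = (1−α)·-0.875469.
Thus α·(-2.174752) = -0.875469, so α = -0.875469/-2.174752 ≈ 0.403.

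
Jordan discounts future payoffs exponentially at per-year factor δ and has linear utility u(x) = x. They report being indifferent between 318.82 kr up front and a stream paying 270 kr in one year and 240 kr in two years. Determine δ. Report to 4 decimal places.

δ ≈ 0.7200

Equating present values: 318.82 = 270δ + 240δ².
So 240δ² + 270δ − 318.82 = 0.
By the quadratic formula (taking the positive root), δ = (−270 + √378967.20) / 480 ≈ 0.7200.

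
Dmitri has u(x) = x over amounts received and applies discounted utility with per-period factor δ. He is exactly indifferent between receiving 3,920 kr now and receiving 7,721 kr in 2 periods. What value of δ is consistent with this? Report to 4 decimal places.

δ ≈ 0.7125

Equating discounted utilities: u(3920) = δ^2·u(7721) ⇒ δ^2 = u(3920)/u(7721).
With u(x) = x: δ^2 = 3920/7721 = 0.50771.
Taking the square root: δ = 0.50771^(1/2) ≈ 0.7125.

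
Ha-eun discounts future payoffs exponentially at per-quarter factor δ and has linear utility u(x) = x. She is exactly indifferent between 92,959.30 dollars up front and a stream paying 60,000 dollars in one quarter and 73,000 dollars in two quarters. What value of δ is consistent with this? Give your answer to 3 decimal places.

Equating present values: 92959.30 = 60000δ + 73000δ².
Rearranged: 73000δ² + 60000δ − 92959.30 = 0.
By the quadratic formula (taking the positive root), δ = (−60000 + √30744115600.00) / 146000 ≈ 0.790.

δ ≈ 0.790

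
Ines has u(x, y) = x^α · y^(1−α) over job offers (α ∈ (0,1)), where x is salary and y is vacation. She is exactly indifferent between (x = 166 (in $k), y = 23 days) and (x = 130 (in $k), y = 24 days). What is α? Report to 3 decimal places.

Set the two utilities equal: 166^α·23^(1−α) = 130^α·24^(1−α).
Rearrange to (166/130)^α = (24/23)^(1−α) and take logs: α·0.244453 = (1−α)·0.042560.
With A = 0.244453 and B = 0.042560: α·A = (1−α)·B, so α = B/(A+B) = 0.042560/0.287013 ≈ 0.148.

α ≈ 0.148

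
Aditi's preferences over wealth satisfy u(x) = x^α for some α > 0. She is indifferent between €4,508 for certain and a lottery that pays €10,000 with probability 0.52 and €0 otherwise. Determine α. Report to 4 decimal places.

The lottery's expected utility is 0.52·u(10000) + 0.48·u(0) = 0.52·10000^α (since u(0) = 0 for α > 0).
Indifference: 4508^α = 0.52·10000^α, so (4508/10000)^α = 0.52.
α = ln(0.52) / ln(4508/10000) = -0.6539265/-0.7967315 ≈ 0.8208.

α ≈ 0.8208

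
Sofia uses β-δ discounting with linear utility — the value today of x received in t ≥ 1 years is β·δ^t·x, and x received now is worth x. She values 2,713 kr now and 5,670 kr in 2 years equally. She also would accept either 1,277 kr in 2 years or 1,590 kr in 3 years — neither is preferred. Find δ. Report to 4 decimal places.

The second indifference involves only future payoffs, so β cancels: β·δ^2·1277 = β·δ^3·1590, giving δ = 1277/1590 = 0.80314.

δ ≈ 0.8031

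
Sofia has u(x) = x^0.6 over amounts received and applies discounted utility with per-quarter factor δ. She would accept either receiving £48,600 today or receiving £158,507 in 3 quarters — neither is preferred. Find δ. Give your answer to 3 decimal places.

δ ≈ 0.789

The payoff in 3 quarters is discounted by δ^3, so u(48600) = δ^3·u(158507) and δ^3 = u(48600)/u(158507).
With u(x) = x^0.6: δ^3 = 48600^0.6/158507^0.6 = (48600/158507)^0.6 = 0.49199.
Taking the cube root: δ = 0.49199^(1/3) ≈ 0.789.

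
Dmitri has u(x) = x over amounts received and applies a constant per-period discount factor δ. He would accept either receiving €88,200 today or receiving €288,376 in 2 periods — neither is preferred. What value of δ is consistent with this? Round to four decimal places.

δ ≈ 0.5530

Equating discounted utilities: u(88200) = δ^2·u(288376) ⇒ δ^2 = u(88200)/u(288376).
With u(x) = x: δ^2 = 88200/288376 = 0.30585.
Hence δ = (0.30585)^(1/2) = 0.553038.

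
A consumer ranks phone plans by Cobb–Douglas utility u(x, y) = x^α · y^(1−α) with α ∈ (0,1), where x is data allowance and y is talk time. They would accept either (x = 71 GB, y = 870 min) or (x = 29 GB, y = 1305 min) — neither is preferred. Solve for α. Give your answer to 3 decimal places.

Set the two utilities equal: 71^α·870^(1−α) = 29^α·1305^(1−α).
Rearrange to (71/29)^α = (1305/870)^(1−α) and take logs: α·0.895384 = (1−α)·0.405465.
Thus α·(1.300849) = 0.405465, so α = 0.405465/1.300849 ≈ 0.312.

α ≈ 0.312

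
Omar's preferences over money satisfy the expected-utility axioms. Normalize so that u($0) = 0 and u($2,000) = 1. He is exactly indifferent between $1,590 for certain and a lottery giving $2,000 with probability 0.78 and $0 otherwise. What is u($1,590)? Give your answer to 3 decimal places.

u($1,590) equals the lottery's expected utility: 0.78·1 + 0.22·0 = 0.78.

0.780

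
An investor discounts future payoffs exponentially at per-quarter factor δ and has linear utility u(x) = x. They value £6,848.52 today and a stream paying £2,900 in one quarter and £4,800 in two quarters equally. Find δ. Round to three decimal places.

Present value of the stream is 2900·δ + 4800·δ². Indifference gives 2900δ + 4800δ² = 6848.52.
So 4800δ² + 2900δ − 6848.52 = 0.
δ = (−2900 + √(2900² + 4·4800·6848.52)) / (2·4800) = (−2900 + √139901584.00) / 9600 ≈ 0.930.

δ ≈ 0.930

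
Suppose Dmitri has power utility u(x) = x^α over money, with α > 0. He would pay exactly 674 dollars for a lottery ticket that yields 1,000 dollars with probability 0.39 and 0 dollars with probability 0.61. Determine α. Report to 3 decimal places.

α ≈ 2.387

Since u(0) = 0, the lottery's EU is 0.39·1000^α.
Equating: 674^α = 0.39·1000^α, i.e. 0.6740^α = 0.39.
α = ln(0.39) / ln(674/1000) = -0.941609/-0.394525 ≈ 2.387.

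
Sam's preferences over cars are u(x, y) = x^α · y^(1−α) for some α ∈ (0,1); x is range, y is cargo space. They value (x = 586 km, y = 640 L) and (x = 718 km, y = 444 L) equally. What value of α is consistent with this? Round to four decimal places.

α ≈ 0.6428

Set the two utilities equal: 586^α·640^(1−α) = 718^α·444^(1−α).
Taking logs: α·ln 586 + (1−α)·ln 640 = α·ln 718 + (1−α)·ln 444, i.e. α·-0.2031498 = (1−α)·-0.3656436.
So α/(1−α) = (-0.3656436)/(-0.2031498) = 1.7998718, and α = 1.7998718/2.7998718 ≈ 0.6428.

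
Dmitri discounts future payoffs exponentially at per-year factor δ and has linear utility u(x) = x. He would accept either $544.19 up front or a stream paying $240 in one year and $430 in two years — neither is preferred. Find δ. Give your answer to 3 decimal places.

Equating present values: 544.19 = 240δ + 430δ².
Rearranged: 430δ² + 240δ − 544.19 = 0.
δ = (−240 + √(240² + 4·430·544.19)) / (2·430) = (−240 + √993606.80) / 860 ≈ 0.880.

δ ≈ 0.880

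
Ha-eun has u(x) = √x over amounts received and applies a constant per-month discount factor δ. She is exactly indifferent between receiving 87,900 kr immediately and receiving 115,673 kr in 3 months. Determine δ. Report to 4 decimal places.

δ ≈ 0.9553

Indifference means u(87900) = δ^3 · u(115673), so δ^3 = u(87900)/u(115673).
With u(x) = √x: δ^3 = √87900/√115673 = √(87900/115673) = 0.87172.
So δ = 0.87172^(1/3) ≈ 0.9553.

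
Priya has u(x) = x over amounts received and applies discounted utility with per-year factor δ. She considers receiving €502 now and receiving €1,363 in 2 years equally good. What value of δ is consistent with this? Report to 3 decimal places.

δ ≈ 0.607

Equating discounted utilities: u(502) = δ^2·u(1363) ⇒ δ^2 = u(502)/u(1363).
With u(x) = x: δ^2 = 502/1363 = 0.36831.
Hence δ = (0.36831)^(1/2) = 0.60688.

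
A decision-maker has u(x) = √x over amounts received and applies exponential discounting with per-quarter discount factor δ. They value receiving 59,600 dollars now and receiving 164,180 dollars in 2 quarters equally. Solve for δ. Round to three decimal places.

δ ≈ 0.776

Equating discounted utilities: u(59600) = δ^2·u(164180) ⇒ δ^2 = u(59600)/u(164180).
Since u(x) = √x, δ^2 = √(59600/164180) = 0.60251.
So δ = 0.60251^(1/2) ≈ 0.776.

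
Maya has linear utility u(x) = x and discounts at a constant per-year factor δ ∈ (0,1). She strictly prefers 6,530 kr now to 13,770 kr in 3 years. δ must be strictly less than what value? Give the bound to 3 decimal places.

δ < 0.780

Under u(x) = x this choice says 6530 > δ^3·13770.
So δ^3 < 6530/13770 = 0.47422; taking the cube root of both positive sides preserves the inequality.
δ < (6530/13770)^(1/3) ≈ 0.780.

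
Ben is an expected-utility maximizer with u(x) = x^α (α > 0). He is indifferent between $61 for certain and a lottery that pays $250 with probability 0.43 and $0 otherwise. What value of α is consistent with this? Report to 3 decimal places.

α ≈ 0.598

EU(lottery) = 0.43·250^α + 0.57·0 = 0.43·250^α.
Equating: 61^α = 0.43·250^α, i.e. 0.2440^α = 0.43.
α = ln(0.43) / ln(61/250) = -0.843970/-1.410587 ≈ 0.598.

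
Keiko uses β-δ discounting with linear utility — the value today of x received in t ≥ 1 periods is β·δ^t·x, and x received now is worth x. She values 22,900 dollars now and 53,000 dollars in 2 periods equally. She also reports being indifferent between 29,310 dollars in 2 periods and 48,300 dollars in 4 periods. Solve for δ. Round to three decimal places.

From the later pair, β·δ^2·29310 = β·δ^4·48300; dividing through, δ^2 = 29310/48300 = 0.60683, so δ = 0.77899.

δ ≈ 0.779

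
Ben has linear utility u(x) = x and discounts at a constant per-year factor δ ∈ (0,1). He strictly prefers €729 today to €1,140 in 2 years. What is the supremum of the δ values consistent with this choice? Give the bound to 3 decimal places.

Under u(x) = x this choice says 729 > δ^2·1140.
Hence δ^2 < 729/1140 = 0.63947, and x ↦ x^(1/2) is increasing on (0,∞).
δ < 0.63947^(1/2) = 0.800.

δ < 0.800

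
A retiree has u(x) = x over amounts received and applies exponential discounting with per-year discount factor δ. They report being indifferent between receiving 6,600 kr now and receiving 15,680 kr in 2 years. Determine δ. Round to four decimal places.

Equating discounted utilities: u(6600) = δ^2·u(15680) ⇒ δ^2 = u(6600)/u(15680).
With u(x) = x: δ^2 = 6600/15680 = 0.42092.
So δ = 0.42092^(1/2) ≈ 0.6488.

δ ≈ 0.6488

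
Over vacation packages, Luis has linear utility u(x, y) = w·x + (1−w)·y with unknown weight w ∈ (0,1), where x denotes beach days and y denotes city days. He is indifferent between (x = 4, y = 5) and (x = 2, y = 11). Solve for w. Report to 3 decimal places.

Indifference: w·4 + (1−w)·5 = w·2 + (1−w)·11.
Collecting terms: w·2 = (1−w)·6.
Hence w = 6/(2+6) = 6/8 = 0.750.

w = 0.750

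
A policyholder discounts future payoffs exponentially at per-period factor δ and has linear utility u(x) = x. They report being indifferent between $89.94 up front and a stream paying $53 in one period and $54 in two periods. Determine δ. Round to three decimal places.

δ ≈ 0.890

The stream is worth 53δ + 54δ² today, so 53δ + 54δ² = 89.94.
So 54δ² + 53δ − 89.94 = 0.
By the quadratic formula (taking the positive root), δ = (−53 + √22236.04) / 108 ≈ 0.890.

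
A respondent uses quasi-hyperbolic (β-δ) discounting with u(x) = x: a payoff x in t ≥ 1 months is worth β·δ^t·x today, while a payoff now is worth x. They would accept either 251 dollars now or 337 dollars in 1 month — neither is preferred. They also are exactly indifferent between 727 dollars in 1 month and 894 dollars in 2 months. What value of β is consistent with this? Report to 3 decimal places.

Both payoffs in the second observation are in the future, so β drops out: δ^1·727 = δ^2·894 ⇒ δ = 727/894 = 0.81320.
Now use the now-vs-future pair: 251 = β·δ·337 gives β = 251/(0.81320·337) ≈ 0.916.

β ≈ 0.916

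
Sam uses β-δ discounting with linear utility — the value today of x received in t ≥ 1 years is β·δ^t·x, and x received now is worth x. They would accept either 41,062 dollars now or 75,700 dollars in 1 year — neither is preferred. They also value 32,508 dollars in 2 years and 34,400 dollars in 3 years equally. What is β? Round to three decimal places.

β ≈ 0.574

The second indifference involves only future payoffs, so β cancels: β·δ^2·32508 = β·δ^3·34400, giving δ = 32508/34400 = 0.94500.
The first indifference: 41062 = β·δ·75700, so β = 41062/(δ·75700) = 41062/(0.94500·75700) ≈ 0.574.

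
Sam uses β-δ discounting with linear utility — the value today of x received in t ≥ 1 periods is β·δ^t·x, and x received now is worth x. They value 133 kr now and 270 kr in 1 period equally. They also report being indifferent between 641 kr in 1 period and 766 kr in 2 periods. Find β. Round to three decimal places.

From the later pair, β·δ^1·641 = β·δ^2·766; dividing through, δ = 641/766 = 0.83681.
Substituting δ into 133 = β·δ·270: β = 133/(225.940) ≈ 0.589.

β ≈ 0.589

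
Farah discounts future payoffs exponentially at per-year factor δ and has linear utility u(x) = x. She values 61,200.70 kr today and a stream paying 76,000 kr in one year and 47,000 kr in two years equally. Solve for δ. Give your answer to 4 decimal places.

Present value of the stream is 76000·δ + 47000·δ². Indifference gives 76000δ + 47000δ² = 61200.70.
So 47000δ² + 76000δ − 61200.70 = 0.
By the quadratic formula (taking the positive root), δ = (−76000 + √17281731600.00) / 94000 ≈ 0.5900.

δ ≈ 0.5900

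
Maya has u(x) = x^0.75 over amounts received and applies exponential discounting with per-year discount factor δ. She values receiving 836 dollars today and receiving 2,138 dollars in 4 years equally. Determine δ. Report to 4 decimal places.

Indifference means u(836) = δ^4 · u(2138), so δ^4 = u(836)/u(2138).
Since u(x) = x^0.75, δ^4 = (836/2138)^0.75 = 0.39102^0.75 = 0.49448.
So δ = 0.49448^(1/4) ≈ 0.8386.

δ ≈ 0.8386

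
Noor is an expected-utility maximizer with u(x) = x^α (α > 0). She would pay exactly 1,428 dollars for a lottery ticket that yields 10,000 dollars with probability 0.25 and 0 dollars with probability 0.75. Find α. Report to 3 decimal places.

α ≈ 0.712

The lottery's expected utility is 0.25·u(10000) + 0.75·u(0) = 0.25·10000^α (since u(0) = 0 for α > 0).
Indifference: 1428^α = 0.25·10000^α, so (1428/10000)^α = 0.25.
Taking logs: α·ln(1428/10000) = ln(0.25), so α = -1.386294 / -1.946310 ≈ 0.712.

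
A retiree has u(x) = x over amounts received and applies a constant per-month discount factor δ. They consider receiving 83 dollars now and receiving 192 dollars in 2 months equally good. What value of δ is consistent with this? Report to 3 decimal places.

δ ≈ 0.657

Equating discounted utilities: u(83) = δ^2·u(192) ⇒ δ^2 = u(83)/u(192).
With u(x) = x: δ^2 = 83/192 = 0.43229.
Hence δ = (0.43229)^(1/2) = 0.65749.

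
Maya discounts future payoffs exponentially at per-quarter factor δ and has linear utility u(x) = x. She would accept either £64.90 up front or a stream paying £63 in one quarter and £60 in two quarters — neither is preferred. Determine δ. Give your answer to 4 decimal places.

δ ≈ 0.6400

Present value of the stream is 63·δ + 60·δ². Indifference gives 63δ + 60δ² = 64.90.
Rearranged: 60δ² + 63δ − 64.90 = 0.
By the quadratic formula (taking the positive root), δ = (−63 + √19545.00) / 120 ≈ 0.6400.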